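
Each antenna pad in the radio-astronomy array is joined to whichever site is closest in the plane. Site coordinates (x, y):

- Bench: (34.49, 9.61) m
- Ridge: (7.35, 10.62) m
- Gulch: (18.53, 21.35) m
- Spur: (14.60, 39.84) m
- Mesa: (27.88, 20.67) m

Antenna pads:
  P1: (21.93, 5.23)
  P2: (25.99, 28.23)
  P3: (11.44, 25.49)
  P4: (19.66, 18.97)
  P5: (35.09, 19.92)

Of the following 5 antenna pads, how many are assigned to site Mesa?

2

P1 → Bench
P2 → Mesa
P3 → Gulch
P4 → Gulch
P5 → Mesa
2 of the 5 go to Mesa.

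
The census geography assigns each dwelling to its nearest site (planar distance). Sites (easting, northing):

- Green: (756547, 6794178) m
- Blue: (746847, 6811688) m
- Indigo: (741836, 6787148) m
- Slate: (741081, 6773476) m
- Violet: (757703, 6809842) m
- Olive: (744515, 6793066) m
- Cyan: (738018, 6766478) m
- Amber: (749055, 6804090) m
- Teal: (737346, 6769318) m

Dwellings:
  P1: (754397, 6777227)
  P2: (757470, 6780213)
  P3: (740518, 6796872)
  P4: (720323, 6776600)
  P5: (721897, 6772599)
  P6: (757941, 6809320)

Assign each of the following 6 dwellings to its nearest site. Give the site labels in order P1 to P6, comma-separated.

P1 → Slate (d²=191385857.00)
P2 → Green (d²=195873154.00)
P3 → Olive (d²=30461645.00)
P4 → Teal (d²=342810053.00)
P5 → Teal (d²=249436562.00)
P6 → Violet (d²=329128.00)

Slate, Green, Olive, Teal, Teal, Violet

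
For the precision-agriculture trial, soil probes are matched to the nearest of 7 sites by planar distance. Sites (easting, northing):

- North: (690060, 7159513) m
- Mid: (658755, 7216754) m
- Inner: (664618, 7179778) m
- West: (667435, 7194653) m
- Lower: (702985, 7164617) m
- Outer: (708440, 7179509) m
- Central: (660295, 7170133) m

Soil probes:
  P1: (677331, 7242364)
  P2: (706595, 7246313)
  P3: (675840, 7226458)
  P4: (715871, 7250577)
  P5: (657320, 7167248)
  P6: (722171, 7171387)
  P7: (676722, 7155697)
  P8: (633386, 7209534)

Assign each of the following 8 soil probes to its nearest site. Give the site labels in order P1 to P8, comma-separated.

P1 → Mid (d²=1000939876.00)
P2 → Mid (d²=3162400081.00)
P3 → Mid (d²=386064841.00)
P4 → Mid (d²=4406232785.00)
P5 → Central (d²=17173850.00)
P6 → Outer (d²=254507245.00)
P7 → North (d²=192464100.00)
P8 → Mid (d²=695714561.00)

Mid, Mid, Mid, Mid, Central, Outer, North, Mid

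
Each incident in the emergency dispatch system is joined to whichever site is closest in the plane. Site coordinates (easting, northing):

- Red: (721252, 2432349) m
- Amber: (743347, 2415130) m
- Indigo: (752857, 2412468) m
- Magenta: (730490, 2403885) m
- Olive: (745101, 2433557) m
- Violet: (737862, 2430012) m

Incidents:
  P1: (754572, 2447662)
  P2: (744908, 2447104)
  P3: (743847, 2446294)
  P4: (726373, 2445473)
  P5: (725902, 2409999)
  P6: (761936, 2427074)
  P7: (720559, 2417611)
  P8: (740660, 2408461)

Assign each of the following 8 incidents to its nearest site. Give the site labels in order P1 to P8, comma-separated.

Olive, Olive, Olive, Red, Magenta, Indigo, Red, Amber

P1 → Olive (d²=288650866.00)
P2 → Olive (d²=183558458.00)
P3 → Olive (d²=163803685.00)
P4 → Red (d²=198464017.00)
P5 → Magenta (d²=58430740.00)
P6 → Indigo (d²=295763477.00)
P7 → Red (d²=217688893.00)
P8 → Amber (d²=51695530.00)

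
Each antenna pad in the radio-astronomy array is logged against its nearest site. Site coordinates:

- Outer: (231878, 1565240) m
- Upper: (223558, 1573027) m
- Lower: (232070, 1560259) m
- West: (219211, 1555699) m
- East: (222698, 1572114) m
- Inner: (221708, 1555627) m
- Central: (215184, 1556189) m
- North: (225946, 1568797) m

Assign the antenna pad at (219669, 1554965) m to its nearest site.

West

Squared distances to each site:
Outer: 254635306.000; Upper: 341360165.000; Lower: 181811237.000; West: 748520.000; East: 303263042.000; Inner: 4595765.000; Central: 21613401.000; North: 230724953.000.
Minimum at West.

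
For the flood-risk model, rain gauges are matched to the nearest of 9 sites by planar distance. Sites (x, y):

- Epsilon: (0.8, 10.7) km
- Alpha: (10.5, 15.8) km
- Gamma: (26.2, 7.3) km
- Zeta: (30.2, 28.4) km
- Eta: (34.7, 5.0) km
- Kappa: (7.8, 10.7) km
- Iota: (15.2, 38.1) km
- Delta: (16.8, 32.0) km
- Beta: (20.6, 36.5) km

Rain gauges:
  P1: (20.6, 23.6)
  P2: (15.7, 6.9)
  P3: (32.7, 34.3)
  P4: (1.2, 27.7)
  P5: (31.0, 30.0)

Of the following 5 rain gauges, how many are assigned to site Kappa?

1

P1 → Delta
P2 → Kappa
P3 → Zeta
P4 → Alpha
P5 → Zeta
1 of the 5 goes to Kappa.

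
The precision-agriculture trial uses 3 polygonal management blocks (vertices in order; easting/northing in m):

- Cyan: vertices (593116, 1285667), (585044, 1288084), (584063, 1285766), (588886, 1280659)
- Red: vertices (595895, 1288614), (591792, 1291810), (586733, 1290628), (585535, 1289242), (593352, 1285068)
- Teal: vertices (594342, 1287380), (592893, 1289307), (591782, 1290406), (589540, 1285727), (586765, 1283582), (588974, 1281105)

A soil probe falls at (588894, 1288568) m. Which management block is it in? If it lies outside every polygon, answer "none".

Red

Cast a ray rightward from (588894, 1288568). For each polygon, the edges (by vertex number in listed order) whose endpoints lie on opposite sides of northing = 1288568, where each meets that height, and whether that is right or left of the point:
Cyan: no edge straddles that height → 0 crossings.
Red: 4–5 at easting≈586797.3 (left), 5–1 at easting≈595862.0 (right) → 1 crossing.
Teal: 1–2 at easting≈593448.7 (right), 3–4 at easting≈590901.3 (right) → 2 crossings.
Only Red has an odd count, so the point is inside Red.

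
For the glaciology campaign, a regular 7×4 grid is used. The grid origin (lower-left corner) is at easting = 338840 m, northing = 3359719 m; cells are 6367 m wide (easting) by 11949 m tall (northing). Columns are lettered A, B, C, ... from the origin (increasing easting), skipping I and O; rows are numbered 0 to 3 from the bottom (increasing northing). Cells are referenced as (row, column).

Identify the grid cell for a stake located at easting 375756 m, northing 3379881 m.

(1, F)

Column index: ⌊(375756 − 338840) / 6367⌋ = ⌊5.798⌋ = 5 → column F
Row offset from origin: ⌊(3379881 − 3359719) / 11949⌋ = ⌊1.687⌋ = 1 → row 1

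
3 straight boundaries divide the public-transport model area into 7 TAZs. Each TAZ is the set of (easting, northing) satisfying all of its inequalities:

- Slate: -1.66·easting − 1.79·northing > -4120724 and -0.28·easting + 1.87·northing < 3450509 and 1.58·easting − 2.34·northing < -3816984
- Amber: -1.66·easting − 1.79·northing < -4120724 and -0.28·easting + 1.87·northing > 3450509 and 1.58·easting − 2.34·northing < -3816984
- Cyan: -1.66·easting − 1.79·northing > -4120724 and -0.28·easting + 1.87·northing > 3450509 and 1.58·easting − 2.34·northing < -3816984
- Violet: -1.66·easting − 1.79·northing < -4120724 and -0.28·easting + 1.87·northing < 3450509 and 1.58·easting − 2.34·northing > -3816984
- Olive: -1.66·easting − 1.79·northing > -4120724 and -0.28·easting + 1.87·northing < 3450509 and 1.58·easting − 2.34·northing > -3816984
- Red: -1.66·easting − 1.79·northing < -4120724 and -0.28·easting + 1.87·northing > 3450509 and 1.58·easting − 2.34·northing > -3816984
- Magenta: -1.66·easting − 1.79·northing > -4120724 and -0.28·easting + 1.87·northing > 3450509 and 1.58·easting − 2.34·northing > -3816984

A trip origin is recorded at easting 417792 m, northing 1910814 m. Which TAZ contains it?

-1.66·417792 − 1.79·1910814 = -4113891.780, which is > -4120724
-0.28·417792 + 1.87·1910814 = 3456240.420, which is > 3450509
1.58·417792 − 2.34·1910814 = -3811193.400, which is > -3816984
This sign pattern matches Magenta.

Magenta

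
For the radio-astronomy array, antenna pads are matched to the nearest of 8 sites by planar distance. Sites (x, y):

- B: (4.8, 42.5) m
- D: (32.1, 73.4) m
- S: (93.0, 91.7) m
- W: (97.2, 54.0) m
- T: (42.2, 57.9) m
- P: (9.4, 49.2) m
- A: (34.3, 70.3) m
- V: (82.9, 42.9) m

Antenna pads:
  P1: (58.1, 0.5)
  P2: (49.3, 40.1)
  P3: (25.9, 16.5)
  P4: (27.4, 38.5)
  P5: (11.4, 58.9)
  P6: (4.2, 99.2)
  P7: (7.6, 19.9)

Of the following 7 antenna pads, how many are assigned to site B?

2

P1 → V
P2 → T
P3 → B
P4 → P
P5 → P
P6 → D
P7 → B
2 of the 7 go to B.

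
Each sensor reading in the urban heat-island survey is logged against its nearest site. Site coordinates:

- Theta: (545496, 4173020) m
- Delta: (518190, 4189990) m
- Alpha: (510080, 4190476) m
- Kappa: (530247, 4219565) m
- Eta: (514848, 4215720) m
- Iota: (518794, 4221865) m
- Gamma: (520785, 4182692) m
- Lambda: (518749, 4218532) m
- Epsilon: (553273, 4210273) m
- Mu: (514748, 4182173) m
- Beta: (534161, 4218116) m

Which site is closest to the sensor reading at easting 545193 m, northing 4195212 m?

Epsilon

Squared distances to each site:
Theta: 492576673.000; Delta: 756431293.000; Alpha: 1255352465.000; Kappa: 816451525.000; Eta: 1341397089.000; Iota: 1407289610.000; Gamma: 752500864.000; Lambda: 1243107536.000; Epsilon: 292120121.000; Mu: 1096913546.000; Beta: 646298240.000.
Minimum at Epsilon.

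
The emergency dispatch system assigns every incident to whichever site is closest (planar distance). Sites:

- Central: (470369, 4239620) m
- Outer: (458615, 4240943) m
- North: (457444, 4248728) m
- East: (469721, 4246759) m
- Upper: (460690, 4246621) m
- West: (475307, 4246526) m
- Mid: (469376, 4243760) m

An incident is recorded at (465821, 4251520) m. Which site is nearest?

Squared distances to each site:
Central: 162294304.000; Outer: 163799365.000; North: 77969393.000; East: 37877121.000; Upper: 50327362.000; West: 114924232.000; Mid: 72855625.000.
Minimum at East.

East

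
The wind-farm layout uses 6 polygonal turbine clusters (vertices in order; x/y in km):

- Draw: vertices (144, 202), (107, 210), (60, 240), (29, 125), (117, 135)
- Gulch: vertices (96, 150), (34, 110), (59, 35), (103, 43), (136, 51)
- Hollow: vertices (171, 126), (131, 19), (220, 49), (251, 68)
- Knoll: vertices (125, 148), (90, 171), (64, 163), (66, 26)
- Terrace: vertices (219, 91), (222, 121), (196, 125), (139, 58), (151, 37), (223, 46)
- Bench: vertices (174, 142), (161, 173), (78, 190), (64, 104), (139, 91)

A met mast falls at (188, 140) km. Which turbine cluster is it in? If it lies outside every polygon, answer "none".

none

Cast a ray rightward from (188, 140). For each polygon, the edges (by vertex number in listed order) whose endpoints lie on opposite sides of y = 140, where each meets that height, and whether that is right or left of the point:
Draw: 3–4 at x≈33.0 (left), 5–1 at x≈119.0 (left) → 0 crossings.
Gulch: 1–2 at x≈80.5 (left), 5–1 at x≈100.0 (left) → 0 crossings.
Hollow: no edge straddles that height → 0 crossings.
Knoll: 3–4 at x≈64.3 (left), 4–1 at x≈121.1 (left) → 0 crossings.
Terrace: no edge straddles that height → 0 crossings.
Bench: 3–4 at x≈69.9 (left), 5–1 at x≈172.6 (left) → 0 crossings.
All counts are even, so the point lies outside every listed polygon.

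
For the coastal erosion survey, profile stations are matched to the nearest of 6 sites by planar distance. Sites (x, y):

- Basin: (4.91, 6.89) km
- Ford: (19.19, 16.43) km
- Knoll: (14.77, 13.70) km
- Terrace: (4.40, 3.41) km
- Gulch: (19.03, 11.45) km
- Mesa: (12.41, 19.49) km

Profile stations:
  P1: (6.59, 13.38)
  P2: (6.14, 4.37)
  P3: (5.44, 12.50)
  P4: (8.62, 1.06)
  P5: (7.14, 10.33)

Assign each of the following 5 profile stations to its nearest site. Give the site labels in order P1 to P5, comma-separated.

P1 → Basin (d²=44.94)
P2 → Terrace (d²=3.95)
P3 → Basin (d²=31.75)
P4 → Terrace (d²=23.33)
P5 → Basin (d²=16.81)

Basin, Terrace, Basin, Terrace, Basin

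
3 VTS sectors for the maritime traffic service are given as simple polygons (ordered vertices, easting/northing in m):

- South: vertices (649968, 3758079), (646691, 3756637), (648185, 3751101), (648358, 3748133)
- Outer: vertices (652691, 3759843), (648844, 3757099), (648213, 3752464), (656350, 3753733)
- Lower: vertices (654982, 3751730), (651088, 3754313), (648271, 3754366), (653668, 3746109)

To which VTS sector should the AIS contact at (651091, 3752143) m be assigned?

Cast a ray rightward from (651091, 3752143). For each polygon, the edges (by vertex number in listed order) whose endpoints lie on opposite sides of northing = 3752143, where each meets that height, and whether that is right or left of the point:
South: 2–3 at easting≈647903.8 (left), 4–1 at easting≈649007.1 (left) → 0 crossings.
Outer: no edge straddles that height → 0 crossings.
Lower: 1–2 at easting≈654359.4 (right), 3–4 at easting≈649724.0 (left) → 1 crossing.
Only Lower has an odd count, so the point is inside Lower.

Lower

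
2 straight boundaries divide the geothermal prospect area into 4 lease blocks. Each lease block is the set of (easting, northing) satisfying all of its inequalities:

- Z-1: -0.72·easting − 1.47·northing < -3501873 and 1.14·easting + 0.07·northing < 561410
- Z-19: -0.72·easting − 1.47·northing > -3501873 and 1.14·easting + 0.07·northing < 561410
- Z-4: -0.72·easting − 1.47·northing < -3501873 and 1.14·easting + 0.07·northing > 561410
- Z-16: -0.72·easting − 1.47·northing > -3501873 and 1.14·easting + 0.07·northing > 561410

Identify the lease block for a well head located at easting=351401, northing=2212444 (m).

Z-1

-0.72·351401 − 1.47·2212444 = -3505301.400, which is < -3501873
1.14·351401 + 0.07·2212444 = 555468.220, which is < 561410
This sign pattern matches Z-1.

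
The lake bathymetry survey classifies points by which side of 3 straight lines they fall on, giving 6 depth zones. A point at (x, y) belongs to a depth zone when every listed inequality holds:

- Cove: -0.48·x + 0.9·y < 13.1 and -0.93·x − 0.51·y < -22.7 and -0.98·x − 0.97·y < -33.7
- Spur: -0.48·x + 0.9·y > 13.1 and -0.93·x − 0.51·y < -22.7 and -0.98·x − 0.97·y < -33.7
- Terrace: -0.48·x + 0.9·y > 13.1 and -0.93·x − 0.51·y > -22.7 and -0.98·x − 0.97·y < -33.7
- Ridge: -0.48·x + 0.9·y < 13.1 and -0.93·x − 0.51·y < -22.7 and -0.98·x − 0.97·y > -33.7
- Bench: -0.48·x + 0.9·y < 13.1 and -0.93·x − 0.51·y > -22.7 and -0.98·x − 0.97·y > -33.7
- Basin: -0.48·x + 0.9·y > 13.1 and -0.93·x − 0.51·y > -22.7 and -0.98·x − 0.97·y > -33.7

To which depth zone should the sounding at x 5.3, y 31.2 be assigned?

Terrace

-0.48·5.3 + 0.9·31.2 = 25.536, which is > 13.1
-0.93·5.3 − 0.51·31.2 = -20.841, which is > -22.7
-0.98·5.3 − 0.97·31.2 = -35.458, which is < -33.7
This sign pattern matches Terrace.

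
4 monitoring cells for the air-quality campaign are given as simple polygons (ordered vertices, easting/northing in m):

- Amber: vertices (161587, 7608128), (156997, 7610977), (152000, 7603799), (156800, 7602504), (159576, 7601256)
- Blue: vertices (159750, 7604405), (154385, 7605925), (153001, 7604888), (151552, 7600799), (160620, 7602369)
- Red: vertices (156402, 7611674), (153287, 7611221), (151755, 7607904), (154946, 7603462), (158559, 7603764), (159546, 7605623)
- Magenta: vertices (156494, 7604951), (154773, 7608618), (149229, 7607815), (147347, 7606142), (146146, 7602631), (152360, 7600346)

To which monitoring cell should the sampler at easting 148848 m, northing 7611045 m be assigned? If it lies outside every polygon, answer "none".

none

Cast a ray rightward from (148848, 7611045). For each polygon, the edges (by vertex number in listed order) whose endpoints lie on opposite sides of northing = 7611045, where each meets that height, and whether that is right or left of the point:
Amber: no edge straddles that height → 0 crossings.
Blue: no edge straddles that height → 0 crossings.
Red: 2–3 at easting≈153205.7 (right), 6–1 at easting≈156728.8 (right) → 2 crossings.
Magenta: no edge straddles that height → 0 crossings.
All counts are even, so the point lies outside every listed polygon.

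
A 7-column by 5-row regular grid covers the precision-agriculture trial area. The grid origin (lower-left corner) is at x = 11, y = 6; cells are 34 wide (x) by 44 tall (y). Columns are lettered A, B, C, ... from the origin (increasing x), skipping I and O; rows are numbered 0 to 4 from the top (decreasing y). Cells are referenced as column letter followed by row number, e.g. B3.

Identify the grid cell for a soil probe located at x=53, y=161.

B1

Column index: ⌊(53 − 11) / 34⌋ = ⌊1.235⌋ = 1 → column B
Row offset from origin: ⌊(161 − 6) / 44⌋ = ⌊3.523⌋ = 3 → row 1 (counted from top)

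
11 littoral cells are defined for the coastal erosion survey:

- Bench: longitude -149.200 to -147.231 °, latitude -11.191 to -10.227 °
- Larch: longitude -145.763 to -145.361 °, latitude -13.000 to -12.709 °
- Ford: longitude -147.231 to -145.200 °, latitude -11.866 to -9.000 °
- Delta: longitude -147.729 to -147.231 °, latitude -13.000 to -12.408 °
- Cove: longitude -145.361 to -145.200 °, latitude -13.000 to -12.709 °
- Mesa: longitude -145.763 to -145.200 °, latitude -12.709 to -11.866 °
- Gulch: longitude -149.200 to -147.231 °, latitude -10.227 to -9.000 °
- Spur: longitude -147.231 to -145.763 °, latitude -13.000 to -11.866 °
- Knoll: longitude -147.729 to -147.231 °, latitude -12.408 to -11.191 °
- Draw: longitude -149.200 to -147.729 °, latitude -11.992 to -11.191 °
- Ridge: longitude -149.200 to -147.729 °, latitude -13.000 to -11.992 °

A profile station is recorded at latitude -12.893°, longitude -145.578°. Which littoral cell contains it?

The point has longitude = -145.578 and latitude = -12.893.
Only Larch satisfies -145.763 ≤ longitude ≤ -145.361 and -13.000 ≤ latitude ≤ -12.709.

Larch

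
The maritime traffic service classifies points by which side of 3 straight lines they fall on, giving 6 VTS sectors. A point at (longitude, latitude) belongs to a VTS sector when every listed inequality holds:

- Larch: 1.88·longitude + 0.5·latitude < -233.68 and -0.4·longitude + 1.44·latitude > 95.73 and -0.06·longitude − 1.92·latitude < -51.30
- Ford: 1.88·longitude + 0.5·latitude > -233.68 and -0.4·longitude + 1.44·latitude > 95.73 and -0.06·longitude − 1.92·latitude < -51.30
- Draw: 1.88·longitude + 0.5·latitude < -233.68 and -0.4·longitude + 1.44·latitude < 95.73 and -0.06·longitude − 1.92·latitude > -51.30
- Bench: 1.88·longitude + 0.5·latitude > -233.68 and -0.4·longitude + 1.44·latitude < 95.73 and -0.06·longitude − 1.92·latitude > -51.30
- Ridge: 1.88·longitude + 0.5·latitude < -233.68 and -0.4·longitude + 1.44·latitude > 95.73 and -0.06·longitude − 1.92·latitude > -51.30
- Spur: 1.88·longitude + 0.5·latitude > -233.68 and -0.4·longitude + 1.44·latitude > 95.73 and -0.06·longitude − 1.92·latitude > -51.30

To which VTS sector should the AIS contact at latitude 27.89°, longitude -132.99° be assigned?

1.88·-132.99 + 0.5·27.89 = -236.076, which is < -233.68
-0.4·-132.99 + 1.44·27.89 = 93.358, which is < 95.73
-0.06·-132.99 − 1.92·27.89 = -45.569, which is > -51.30
This sign pattern matches Draw.

Draw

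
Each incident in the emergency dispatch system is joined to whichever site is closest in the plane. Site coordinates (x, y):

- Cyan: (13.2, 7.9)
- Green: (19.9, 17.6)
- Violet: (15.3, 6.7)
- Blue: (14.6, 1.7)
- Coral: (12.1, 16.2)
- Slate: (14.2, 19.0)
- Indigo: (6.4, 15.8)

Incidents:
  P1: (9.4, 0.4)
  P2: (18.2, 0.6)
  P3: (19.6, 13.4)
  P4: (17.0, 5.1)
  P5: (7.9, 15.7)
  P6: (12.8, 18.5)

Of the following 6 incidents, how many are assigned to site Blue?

2

P1 → Blue
P2 → Blue
P3 → Green
P4 → Violet
P5 → Indigo
P6 → Slate
2 of the 6 go to Blue.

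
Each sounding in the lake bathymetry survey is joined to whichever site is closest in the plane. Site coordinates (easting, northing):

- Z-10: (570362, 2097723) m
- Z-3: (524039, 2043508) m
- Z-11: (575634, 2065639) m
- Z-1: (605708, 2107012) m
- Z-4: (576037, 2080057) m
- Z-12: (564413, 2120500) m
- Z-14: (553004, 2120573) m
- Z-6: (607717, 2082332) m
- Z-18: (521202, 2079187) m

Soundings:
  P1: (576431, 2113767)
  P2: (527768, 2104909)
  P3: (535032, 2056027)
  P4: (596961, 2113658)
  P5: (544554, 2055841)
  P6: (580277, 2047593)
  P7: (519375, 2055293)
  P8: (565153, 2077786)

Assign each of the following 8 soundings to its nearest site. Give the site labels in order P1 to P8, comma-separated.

P1 → Z-12 (d²=189765613.00)
P2 → Z-18 (d²=704733640.00)
P3 → Z-3 (d²=277571410.00)
P4 → Z-1 (d²=120679325.00)
P5 → Z-3 (d²=572968114.00)
P6 → Z-11 (d²=347215565.00)
P7 → Z-3 (d²=160639121.00)
P8 → Z-4 (d²=123618897.00)

Z-12, Z-18, Z-3, Z-1, Z-3, Z-11, Z-3, Z-4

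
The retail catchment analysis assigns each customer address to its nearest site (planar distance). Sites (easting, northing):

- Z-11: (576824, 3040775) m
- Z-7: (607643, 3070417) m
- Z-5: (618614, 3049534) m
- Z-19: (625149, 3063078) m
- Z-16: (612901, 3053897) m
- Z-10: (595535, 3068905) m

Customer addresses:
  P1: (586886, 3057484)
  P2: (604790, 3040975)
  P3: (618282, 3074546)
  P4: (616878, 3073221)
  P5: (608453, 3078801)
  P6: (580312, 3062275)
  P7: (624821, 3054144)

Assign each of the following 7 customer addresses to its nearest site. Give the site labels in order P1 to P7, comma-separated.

P1 → Z-10 (d²=205244442.00)
P2 → Z-16 (d²=232766405.00)
P3 → Z-7 (d²=130236962.00)
P4 → Z-7 (d²=93147641.00)
P5 → Z-7 (d²=70947556.00)
P6 → Z-10 (d²=275696629.00)
P7 → Z-5 (d²=59778949.00)

Z-10, Z-16, Z-7, Z-7, Z-7, Z-10, Z-5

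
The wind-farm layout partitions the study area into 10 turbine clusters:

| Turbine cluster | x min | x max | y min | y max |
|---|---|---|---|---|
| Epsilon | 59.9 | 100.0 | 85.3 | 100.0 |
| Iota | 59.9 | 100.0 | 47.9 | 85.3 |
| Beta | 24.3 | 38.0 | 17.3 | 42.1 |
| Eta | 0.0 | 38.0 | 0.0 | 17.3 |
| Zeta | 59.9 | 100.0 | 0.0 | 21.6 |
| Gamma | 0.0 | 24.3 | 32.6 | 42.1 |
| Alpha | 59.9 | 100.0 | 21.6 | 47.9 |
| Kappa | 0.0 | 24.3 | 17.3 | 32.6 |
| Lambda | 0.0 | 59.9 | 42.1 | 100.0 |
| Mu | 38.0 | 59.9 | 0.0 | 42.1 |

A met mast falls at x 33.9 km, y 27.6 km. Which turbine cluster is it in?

Beta

The point has x = 33.9 and y = 27.6.
Only Beta satisfies 24.3 ≤ x ≤ 38.0 and 17.3 ≤ y ≤ 42.1.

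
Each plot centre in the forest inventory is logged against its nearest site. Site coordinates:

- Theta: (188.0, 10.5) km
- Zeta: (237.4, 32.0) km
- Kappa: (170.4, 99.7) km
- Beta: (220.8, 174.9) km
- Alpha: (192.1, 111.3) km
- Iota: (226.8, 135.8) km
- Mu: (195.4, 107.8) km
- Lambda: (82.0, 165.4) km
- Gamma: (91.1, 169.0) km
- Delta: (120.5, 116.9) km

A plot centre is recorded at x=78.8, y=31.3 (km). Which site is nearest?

Delta

Squared distances to each site:
Theta: 12357.280; Zeta: 25154.450; Kappa: 13069.120; Beta: 40784.960; Alpha: 19236.890; Iota: 32824.250; Mu: 19447.810; Lambda: 17993.050; Gamma: 19112.580; Delta: 9066.250.
Minimum at Delta.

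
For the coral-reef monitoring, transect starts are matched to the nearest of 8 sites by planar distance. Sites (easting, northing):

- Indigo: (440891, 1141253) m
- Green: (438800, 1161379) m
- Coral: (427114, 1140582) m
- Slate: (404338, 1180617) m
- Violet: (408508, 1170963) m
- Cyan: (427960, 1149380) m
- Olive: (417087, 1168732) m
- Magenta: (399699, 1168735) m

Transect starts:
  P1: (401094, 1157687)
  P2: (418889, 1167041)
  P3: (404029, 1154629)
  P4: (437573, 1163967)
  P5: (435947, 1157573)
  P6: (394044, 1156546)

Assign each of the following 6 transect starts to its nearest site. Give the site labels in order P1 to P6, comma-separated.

Magenta, Olive, Magenta, Green, Green, Magenta

P1 → Magenta (d²=124004329.00)
P2 → Olive (d²=6106685.00)
P3 → Magenta (d²=217728136.00)
P4 → Green (d²=8203273.00)
P5 → Green (d²=22625245.00)
P6 → Magenta (d²=180550746.00)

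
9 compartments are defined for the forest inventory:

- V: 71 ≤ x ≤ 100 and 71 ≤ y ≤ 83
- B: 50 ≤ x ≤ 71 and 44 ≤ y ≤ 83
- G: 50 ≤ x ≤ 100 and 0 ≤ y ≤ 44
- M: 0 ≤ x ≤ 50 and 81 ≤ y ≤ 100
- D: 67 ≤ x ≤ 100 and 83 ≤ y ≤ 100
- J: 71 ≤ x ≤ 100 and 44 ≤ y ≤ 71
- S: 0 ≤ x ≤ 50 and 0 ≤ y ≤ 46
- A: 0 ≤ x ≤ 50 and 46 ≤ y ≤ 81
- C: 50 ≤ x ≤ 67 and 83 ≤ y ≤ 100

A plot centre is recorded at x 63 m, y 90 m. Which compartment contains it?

C

The point has x = 63 and y = 90.
Only C satisfies 50 ≤ x ≤ 67 and 83 ≤ y ≤ 100.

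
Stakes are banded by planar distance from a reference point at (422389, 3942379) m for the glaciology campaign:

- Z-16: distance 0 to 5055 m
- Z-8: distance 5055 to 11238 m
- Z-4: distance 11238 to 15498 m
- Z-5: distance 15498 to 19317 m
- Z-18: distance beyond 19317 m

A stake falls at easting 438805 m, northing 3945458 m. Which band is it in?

Distance = √((438805−422389)² + (3945458−3942379)²) = √(269485056.000 + 9480241.000) = 16702.254 m.
15498 ≤ 16702.254 < 19317 → Z-5.

Z-5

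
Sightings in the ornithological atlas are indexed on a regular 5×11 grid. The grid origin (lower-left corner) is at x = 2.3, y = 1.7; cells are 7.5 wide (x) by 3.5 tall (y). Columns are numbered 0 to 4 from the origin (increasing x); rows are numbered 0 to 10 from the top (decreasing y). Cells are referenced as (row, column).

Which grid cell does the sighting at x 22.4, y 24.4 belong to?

Column index: ⌊(22.4 − 2.3) / 7.5⌋ = ⌊2.680⌋ = 2
Row offset from origin: ⌊(24.4 − 1.7) / 3.5⌋ = ⌊6.486⌋ = 6 → row 4 (counted from top)

(4, 2)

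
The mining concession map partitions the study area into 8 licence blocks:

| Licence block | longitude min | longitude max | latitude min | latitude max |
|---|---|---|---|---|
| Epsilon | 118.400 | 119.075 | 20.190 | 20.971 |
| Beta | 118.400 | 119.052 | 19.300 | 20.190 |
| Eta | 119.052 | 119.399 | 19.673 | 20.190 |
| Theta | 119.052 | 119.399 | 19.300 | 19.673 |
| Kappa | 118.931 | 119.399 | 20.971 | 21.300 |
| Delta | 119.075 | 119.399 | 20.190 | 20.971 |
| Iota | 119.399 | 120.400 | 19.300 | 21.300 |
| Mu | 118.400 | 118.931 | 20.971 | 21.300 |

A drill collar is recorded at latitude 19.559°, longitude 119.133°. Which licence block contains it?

The point has longitude = 119.133 and latitude = 19.559.
Only Theta satisfies 119.052 ≤ longitude ≤ 119.399 and 19.300 ≤ latitude ≤ 19.673.

Theta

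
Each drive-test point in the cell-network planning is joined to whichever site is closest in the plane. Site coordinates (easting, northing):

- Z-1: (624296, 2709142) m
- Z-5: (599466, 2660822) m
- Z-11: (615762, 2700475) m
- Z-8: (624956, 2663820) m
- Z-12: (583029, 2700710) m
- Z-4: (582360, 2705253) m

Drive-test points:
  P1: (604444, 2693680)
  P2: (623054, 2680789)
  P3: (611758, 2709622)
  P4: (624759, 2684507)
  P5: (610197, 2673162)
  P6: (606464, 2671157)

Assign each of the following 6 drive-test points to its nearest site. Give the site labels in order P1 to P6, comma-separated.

Z-11, Z-8, Z-11, Z-11, Z-5, Z-5

P1 → Z-11 (d²=174269149.00)
P2 → Z-8 (d²=291564565.00)
P3 → Z-11 (d²=99699625.00)
P4 → Z-11 (d²=335923033.00)
P5 → Z-5 (d²=267429961.00)
P6 → Z-5 (d²=155784229.00)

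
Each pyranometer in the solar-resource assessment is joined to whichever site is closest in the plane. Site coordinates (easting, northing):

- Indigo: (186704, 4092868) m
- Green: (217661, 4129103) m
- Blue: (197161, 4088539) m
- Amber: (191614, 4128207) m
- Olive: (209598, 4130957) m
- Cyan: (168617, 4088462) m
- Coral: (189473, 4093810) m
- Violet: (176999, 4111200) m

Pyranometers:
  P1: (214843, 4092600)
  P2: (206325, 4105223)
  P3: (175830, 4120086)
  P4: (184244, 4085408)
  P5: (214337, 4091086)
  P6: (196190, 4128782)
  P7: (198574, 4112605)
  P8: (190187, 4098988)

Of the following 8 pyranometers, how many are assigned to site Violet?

P1 → Blue
P2 → Blue
P3 → Violet
P4 → Indigo
P5 → Blue
P6 → Amber
P7 → Amber
P8 → Coral
1 of the 8 goes to Violet.

1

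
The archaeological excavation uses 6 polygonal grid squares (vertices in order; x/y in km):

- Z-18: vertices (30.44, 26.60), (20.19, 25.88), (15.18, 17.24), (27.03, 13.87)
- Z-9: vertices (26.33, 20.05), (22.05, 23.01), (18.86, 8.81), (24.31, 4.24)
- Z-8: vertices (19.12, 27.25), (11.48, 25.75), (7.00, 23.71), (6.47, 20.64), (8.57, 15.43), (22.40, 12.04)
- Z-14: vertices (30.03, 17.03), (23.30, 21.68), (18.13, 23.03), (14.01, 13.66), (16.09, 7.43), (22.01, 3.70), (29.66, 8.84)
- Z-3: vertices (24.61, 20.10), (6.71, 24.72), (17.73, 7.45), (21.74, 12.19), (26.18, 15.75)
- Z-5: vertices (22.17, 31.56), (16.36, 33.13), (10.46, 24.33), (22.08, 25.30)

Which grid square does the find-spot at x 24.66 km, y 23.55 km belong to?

Z-18

Cast a ray rightward from (24.66, 23.55). For each polygon, the edges (by vertex number in listed order) whose endpoints lie on opposite sides of y = 23.55, where each meets that height, and whether that is right or left of the point:
Z-18: 2–3 at x≈18.839 (left), 4–1 at x≈29.623 (right) → 1 crossing.
Z-9: no edge straddles that height → 0 crossings.
Z-8: 3–4 at x≈6.972 (left), 6–1 at x≈19.918 (left) → 0 crossings.
Z-14: no edge straddles that height → 0 crossings.
Z-3: 1–2 at x≈11.243 (left), 2–3 at x≈7.457 (left) → 0 crossings.
Z-5: no edge straddles that height → 0 crossings.
Only Z-18 has an odd count, so the point is inside Z-18.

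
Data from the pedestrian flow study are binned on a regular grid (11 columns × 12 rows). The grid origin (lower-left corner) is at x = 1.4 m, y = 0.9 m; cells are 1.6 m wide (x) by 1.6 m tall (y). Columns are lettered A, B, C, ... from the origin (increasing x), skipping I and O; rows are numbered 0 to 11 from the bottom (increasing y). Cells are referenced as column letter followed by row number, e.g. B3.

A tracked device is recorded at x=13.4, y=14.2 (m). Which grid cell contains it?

H8

Column index: ⌊(13.4 − 1.4) / 1.6⌋ = ⌊7.500⌋ = 7 → column H
Row offset from origin: ⌊(14.2 − 0.9) / 1.6⌋ = ⌊8.312⌋ = 8 → row 8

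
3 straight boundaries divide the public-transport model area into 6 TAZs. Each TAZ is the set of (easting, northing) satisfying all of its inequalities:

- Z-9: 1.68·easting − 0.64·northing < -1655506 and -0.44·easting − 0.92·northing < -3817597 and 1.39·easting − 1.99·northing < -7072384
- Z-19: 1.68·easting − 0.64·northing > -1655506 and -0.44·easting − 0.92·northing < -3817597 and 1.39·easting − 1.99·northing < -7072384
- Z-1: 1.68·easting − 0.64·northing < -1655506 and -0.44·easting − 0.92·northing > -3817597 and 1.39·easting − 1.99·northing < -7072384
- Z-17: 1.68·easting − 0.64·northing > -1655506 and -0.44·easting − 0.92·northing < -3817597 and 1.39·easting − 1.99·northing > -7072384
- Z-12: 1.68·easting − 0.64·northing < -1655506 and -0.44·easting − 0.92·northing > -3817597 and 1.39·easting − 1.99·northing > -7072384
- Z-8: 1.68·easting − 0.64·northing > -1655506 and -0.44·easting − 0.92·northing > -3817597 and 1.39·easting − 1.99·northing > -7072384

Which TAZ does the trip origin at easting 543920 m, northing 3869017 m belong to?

1.68·543920 − 0.64·3869017 = -1562385.280, which is > -1655506
-0.44·543920 − 0.92·3869017 = -3798820.440, which is > -3817597
1.39·543920 − 1.99·3869017 = -6943295.030, which is > -7072384
This sign pattern matches Z-8.

Z-8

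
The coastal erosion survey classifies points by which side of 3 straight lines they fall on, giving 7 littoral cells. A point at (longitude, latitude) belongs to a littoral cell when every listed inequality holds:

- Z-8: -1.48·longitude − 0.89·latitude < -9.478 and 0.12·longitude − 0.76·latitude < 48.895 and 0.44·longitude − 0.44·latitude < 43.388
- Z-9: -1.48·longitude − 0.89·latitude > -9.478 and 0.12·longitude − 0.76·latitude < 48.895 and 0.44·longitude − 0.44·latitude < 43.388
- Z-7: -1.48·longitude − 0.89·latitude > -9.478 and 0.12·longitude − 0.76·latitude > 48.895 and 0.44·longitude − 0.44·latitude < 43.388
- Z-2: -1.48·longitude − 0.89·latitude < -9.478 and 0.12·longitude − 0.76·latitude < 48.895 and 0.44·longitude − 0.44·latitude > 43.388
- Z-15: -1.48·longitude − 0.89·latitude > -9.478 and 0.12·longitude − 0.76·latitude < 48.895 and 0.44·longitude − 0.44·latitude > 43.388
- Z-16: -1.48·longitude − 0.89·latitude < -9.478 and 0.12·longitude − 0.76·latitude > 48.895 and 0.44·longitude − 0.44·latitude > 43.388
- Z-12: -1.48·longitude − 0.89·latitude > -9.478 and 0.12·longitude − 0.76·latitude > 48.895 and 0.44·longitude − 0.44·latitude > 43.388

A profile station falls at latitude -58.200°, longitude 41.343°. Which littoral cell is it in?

Z-12

-1.48·41.343 − 0.89·-58.200 = -9.390, which is > -9.478
0.12·41.343 − 0.76·-58.200 = 49.193, which is > 48.895
0.44·41.343 − 0.44·-58.200 = 43.799, which is > 43.388
This sign pattern matches Z-12.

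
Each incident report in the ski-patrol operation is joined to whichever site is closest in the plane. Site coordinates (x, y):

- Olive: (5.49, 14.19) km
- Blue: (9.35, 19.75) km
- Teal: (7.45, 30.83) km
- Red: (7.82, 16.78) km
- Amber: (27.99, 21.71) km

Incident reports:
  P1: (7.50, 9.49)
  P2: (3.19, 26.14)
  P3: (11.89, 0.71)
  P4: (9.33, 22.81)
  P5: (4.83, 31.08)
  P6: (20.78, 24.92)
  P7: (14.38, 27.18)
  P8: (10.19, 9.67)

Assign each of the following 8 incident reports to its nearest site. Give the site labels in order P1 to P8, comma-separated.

Olive, Teal, Olive, Blue, Teal, Amber, Teal, Olive

P1 → Olive (d²=26.13)
P2 → Teal (d²=40.14)
P3 → Olive (d²=222.67)
P4 → Blue (d²=9.36)
P5 → Teal (d²=6.93)
P6 → Amber (d²=62.29)
P7 → Teal (d²=61.35)
P8 → Olive (d²=42.52)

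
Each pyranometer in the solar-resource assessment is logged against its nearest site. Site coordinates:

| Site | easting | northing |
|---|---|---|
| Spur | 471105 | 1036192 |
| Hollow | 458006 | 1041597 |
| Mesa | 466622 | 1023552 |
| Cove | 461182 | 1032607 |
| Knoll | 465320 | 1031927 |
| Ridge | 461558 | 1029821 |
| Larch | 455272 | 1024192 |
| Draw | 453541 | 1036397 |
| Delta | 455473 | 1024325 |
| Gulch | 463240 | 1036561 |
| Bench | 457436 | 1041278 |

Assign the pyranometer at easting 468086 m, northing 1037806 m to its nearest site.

Squared distances to each site:
Spur: 11719357.000; Hollow: 115978081.000; Mesa: 205319812.000; Cove: 74694817.000; Knoll: 42213397.000; Ridge: 106375009.000; Larch: 349539592.000; Draw: 213542306.000; Delta: 340825130.000; Gulch: 25033741.000; Bench: 125477284.000.
Minimum at Spur.

Spur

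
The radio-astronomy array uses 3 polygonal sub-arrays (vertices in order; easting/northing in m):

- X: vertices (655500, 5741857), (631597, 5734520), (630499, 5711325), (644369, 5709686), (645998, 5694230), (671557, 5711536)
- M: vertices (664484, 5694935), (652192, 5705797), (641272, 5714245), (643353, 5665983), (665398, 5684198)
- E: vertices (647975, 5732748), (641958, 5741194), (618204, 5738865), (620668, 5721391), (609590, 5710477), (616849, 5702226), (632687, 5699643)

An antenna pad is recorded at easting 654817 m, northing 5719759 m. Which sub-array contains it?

X

Cast a ray rightward from (654817, 5719759). For each polygon, the edges (by vertex number in listed order) whose endpoints lie on opposite sides of northing = 5719759, where each meets that height, and whether that is right or left of the point:
X: 2–3 at easting≈630898.2 (left), 6–1 at easting≈667202.4 (right) → 1 crossing.
M: no edge straddles that height → 0 crossings.
E: 4–5 at easting≈619011.5 (left), 7–1 at easting≈641976.6 (left) → 0 crossings.
Only X has an odd count, so the point is inside X.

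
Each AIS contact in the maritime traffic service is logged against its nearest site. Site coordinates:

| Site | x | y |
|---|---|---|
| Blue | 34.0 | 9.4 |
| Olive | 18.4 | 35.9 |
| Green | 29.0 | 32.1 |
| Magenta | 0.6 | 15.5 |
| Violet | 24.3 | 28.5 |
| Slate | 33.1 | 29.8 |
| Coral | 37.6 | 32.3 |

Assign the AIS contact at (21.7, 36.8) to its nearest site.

Olive

Squared distances to each site:
Blue: 902.050; Olive: 11.700; Green: 75.380; Magenta: 898.900; Violet: 75.650; Slate: 178.960; Coral: 273.060.
Minimum at Olive.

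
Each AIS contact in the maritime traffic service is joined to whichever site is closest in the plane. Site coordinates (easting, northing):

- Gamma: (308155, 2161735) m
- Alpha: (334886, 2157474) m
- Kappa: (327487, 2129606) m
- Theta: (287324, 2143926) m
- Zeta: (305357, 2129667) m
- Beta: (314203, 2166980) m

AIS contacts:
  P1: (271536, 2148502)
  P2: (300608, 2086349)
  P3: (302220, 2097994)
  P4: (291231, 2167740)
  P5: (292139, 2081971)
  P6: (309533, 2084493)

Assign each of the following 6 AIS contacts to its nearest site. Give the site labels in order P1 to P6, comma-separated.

P1 → Theta (d²=270200720.00)
P2 → Zeta (d²=1899002125.00)
P3 → Zeta (d²=1013019698.00)
P4 → Gamma (d²=322481801.00)
P5 → Zeta (d²=2449623940.00)
P6 → Zeta (d²=2058129252.00)

Theta, Zeta, Zeta, Gamma, Zeta, Zeta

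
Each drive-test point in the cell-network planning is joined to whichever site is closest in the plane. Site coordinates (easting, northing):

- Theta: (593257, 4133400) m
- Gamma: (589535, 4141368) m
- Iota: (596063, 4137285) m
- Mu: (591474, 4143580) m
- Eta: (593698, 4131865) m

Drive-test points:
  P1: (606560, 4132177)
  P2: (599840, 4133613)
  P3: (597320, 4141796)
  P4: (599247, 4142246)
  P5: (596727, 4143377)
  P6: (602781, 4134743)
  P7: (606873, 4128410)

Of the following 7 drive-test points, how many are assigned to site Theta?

P1 → Iota
P2 → Iota
P3 → Iota
P4 → Iota
P5 → Mu
P6 → Iota
P7 → Eta
0 of the 7 go to Theta.

0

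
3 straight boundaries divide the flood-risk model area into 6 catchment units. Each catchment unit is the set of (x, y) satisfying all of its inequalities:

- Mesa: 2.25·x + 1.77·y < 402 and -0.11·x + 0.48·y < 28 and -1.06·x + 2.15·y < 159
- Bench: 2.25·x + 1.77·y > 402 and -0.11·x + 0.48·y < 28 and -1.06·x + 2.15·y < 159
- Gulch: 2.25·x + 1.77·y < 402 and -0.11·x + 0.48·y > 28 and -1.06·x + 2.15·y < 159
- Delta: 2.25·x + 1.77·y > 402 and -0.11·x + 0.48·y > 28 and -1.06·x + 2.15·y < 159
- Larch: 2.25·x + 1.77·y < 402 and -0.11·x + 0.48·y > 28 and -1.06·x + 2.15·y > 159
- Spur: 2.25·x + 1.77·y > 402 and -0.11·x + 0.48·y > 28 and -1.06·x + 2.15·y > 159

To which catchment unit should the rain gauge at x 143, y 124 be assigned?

2.25·143 + 1.77·124 = 541.230, which is > 402
-0.11·143 + 0.48·124 = 43.790, which is > 28
-1.06·143 + 2.15·124 = 115.020, which is < 159
This sign pattern matches Delta.

Delta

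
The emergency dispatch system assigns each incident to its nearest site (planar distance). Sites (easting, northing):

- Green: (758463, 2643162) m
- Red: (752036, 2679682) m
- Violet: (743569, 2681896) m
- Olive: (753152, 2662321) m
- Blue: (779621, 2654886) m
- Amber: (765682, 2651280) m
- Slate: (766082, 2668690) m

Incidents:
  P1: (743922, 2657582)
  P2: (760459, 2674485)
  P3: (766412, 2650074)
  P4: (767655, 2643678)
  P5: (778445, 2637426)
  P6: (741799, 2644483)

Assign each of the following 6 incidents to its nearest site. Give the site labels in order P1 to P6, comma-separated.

P1 → Olive (d²=107651021.00)
P2 → Slate (d²=65200154.00)
P3 → Amber (d²=1987336.00)
P4 → Amber (d²=61683133.00)
P5 → Blue (d²=306234576.00)
P6 → Green (d²=279433937.00)

Olive, Slate, Amber, Amber, Blue, Green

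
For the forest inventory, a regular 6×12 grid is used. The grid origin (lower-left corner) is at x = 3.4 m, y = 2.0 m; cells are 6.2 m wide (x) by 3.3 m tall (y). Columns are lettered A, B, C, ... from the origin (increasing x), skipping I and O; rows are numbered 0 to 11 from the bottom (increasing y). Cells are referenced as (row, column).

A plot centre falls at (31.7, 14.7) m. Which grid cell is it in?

(3, E)

Column index: ⌊(31.7 − 3.4) / 6.2⌋ = ⌊4.565⌋ = 4 → column E
Row offset from origin: ⌊(14.7 − 2.0) / 3.3⌋ = ⌊3.848⌋ = 3 → row 3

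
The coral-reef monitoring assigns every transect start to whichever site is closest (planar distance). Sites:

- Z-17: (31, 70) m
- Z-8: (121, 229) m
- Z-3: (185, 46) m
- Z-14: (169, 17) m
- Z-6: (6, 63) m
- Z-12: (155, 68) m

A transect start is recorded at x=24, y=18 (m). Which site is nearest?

Squared distances to each site:
Z-17: 2753.000; Z-8: 53930.000; Z-3: 26705.000; Z-14: 21026.000; Z-6: 2349.000; Z-12: 19661.000.
Minimum at Z-6.

Z-6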